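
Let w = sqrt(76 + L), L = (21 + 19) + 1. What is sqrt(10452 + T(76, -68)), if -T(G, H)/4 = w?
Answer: 2*sqrt(2613 - 3*sqrt(13)) ≈ 102.02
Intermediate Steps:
L = 41 (L = 40 + 1 = 41)
w = 3*sqrt(13) (w = sqrt(76 + 41) = sqrt(117) = 3*sqrt(13) ≈ 10.817)
T(G, H) = -12*sqrt(13)
sqrt(10452 + T(76, -68)) = sqrt(10452 - 12*sqrt(13))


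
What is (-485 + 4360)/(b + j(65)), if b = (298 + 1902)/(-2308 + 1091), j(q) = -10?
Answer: -943175/2874 ≈ -328.17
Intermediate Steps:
b = -2200/1217 (b = 2200/(-1217) = 2200*(-1/1217) = -2200/1217 ≈ -1.8077)
(-485 + 4360)/(b + j(65)) = (-485 + 4360)/(-2200/1217 - 10) = 3875/(-14370/1217) = 3875*(-1217/14370) = -943175/2874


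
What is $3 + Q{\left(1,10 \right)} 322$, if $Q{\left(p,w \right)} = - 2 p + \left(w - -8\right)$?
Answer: $5155$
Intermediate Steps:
$Q{\left(p,w \right)} = 8 + w - 2 p$ ($Q{\left(p,w \right)} = - 2 p + \left(w + 8\right) = - 2 p + \left(8 + w\right) = 8 + w - 2 p$)
$3 + Q{\left(1,10 \right)} 322 = 3 + \left(8 + 10 - 2\right) 322 = 3 + 16 \cdot 322 = 3 + 5152 = 5155$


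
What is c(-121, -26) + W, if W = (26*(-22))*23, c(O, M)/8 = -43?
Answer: -13500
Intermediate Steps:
c(O, M) = -344 (c(O, M) = 8*(-43) = -344)
W = -13156 (W = -572*23 = -13156)
c(-121, -26) + W = -344 - 13156 = -13500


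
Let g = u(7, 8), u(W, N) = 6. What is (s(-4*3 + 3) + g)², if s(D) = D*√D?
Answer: -693 - 324*I ≈ -693.0 - 324.0*I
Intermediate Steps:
g = 6
s(D) = D^(3/2)
(s(-4*3 + 3) + g)² = ((-4*3 + 3)^(3/2) + 6)² = ((-12 + 3)^(3/2) + 6)² = ((-9)^(3/2) + 6)² = (-27*I + 6)² = (6 - 27*I)²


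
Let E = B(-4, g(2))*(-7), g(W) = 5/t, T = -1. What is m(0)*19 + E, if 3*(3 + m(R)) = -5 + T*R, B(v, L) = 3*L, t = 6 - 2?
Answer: -1379/12 ≈ -114.92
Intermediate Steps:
t = 4
g(W) = 5/4
m(R) = -14/3 - R/3 (m(R) = -3 + (-5 - R)/3 = -3 + (-5/3 - R/3) = -14/3 - R/3)
E = -105/4 (E = (3*(5/4))*(-7) = (15/4)*(-7) = -105/4 ≈ -26.250)
m(0)*19 + E = (-14/3 - ⅓*0)*19 - 105/4 = (-14/3 + 0)*19 - 105/4 = -14/3*19 - 105/4 = -266/3 - 105/4 = -1379/12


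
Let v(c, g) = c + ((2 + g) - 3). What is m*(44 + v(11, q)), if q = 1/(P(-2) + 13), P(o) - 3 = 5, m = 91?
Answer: 14755/3 ≈ 4918.3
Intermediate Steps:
P(o) = 8 (P(o) = 3 + 5 = 8)
q = 1/21 (q = 1/(8 + 13) = 1/21 ≈ 0.047619)
v(c, g) = -1 + c + g (v(c, g) = c + (-1 + g) = -1 + c + g)
m*(44 + v(11, q)) = 91*(44 + (-1 + 11 + 1/21)) = 91*(44 + 211/21) = 91*(1135/21) = 14755/3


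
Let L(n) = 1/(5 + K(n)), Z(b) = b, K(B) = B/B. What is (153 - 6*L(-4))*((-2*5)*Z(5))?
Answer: -7600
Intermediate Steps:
K(B) = 1
L(n) = 1/6 (L(n) = 1/(5 + 1) = 1/6)
(153 - 6*L(-4))*((-2*5)*Z(5)) = (153 - 6*1/6)*(-2*5*5) = (153 - 1)*(-10*5) = 152*(-50) = -7600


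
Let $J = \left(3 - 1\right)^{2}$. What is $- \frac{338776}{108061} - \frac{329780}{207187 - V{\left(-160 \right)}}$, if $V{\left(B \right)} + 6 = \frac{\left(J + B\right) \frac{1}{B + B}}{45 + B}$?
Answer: $- \frac{973621038813864}{205983245725979} \approx -4.7267$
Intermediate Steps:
$J = 4$ ($J = 2^{2} = 4$)
$V{\left(B \right)} = -6 + \frac{4 + B}{2 B \left(45 + B\right)}$ ($V{\left(B \right)} = -6 + \frac{\left(4 + B\right) \frac{1}{B + B}}{45 + B} = -6 + \frac{\left(4 + B\right) \frac{1}{2 B}}{45 + B} = -6 + \frac{\frac{1}{2} \frac{1}{B} \left(4 + B\right)}{45 + B} = -6 + \frac{4 + B}{2 B \left(45 + B\right)}$)
$- \frac{338776}{108061} - \frac{329780}{207187 - V{\left(-160 \right)}} = - \frac{338776}{108061} - \frac{329780}{207187 - \frac{4 - -86240 - 12 \left(-160\right)^{2}}{2 \left(-160\right) \left(45 - 160\right)}} = \left(-338776\right) \frac{1}{108061} - \frac{329780}{207187 - \frac{1}{2} \left(- \frac{1}{160}\right) \frac{1}{-115} \left(4 + 86240 - 307200\right)} = - \frac{338776}{108061} - \frac{329780}{207187 - \frac{1}{2} \left(- \frac{1}{160}\right) \left(- \frac{1}{115}\right) \left(4 + 86240 - 307200\right)} = - \frac{338776}{108061} - \frac{329780}{207187 - \frac{1}{2} \left(- \frac{1}{160}\right) \left(- \frac{1}{115}\right) \left(-220956\right)} = - \frac{338776}{108061} - \frac{329780}{207187 - - \frac{55239}{9200}} = - \frac{338776}{108061} - \frac{329780}{207187 + \frac{55239}{9200}} = - \frac{338776}{108061} - \frac{329780}{\frac{1906175639}{9200}} = - \frac{338776}{108061} - \frac{3033976000}{1906175639} = - \frac{973621038813864}{205983245725979}$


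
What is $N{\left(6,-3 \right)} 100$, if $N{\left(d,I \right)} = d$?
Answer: $600$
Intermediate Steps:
$N{\left(6,-3 \right)} 100 = 6 \cdot 100 = 600$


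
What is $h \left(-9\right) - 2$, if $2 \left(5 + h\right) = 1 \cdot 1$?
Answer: $\frac{77}{2} \approx 38.5$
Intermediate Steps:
$h = - \frac{9}{2}$ ($h = -5 + \frac{1 \cdot 1}{2} = -5 + \frac{1}{2} \cdot 1 = -5 + \frac{1}{2} = - \frac{9}{2} \approx -4.5$)
$h \left(-9\right) - 2 = \left(- \frac{9}{2}\right) \left(-9\right) - 2 = \frac{81}{2} - 2 = \frac{77}{2}$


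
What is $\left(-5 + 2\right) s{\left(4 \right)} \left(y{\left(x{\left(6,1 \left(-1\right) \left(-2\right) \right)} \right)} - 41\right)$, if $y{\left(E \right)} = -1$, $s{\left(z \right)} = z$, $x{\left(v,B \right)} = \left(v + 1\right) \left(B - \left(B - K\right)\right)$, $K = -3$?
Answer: $504$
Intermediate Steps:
$x{\left(v,B \right)} = -3 - 3 v$ ($x{\left(v,B \right)} = \left(v + 1\right) \left(B - \left(3 + B\right)\right) = \left(1 + v\right) \left(-3\right) = -3 - 3 v$)
$\left(-5 + 2\right) s{\left(4 \right)} \left(y{\left(x{\left(6,1 \left(-1\right) \left(-2\right) \right)} \right)} - 41\right) = \left(-5 + 2\right) 4 \left(-1 - 41\right) = \left(-3\right) 4 \left(-42\right) = \left(-12\right) \left(-42\right) = 504$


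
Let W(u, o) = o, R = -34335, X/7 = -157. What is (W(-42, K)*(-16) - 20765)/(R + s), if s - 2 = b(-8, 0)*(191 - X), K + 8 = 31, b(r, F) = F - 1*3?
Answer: 21133/38203 ≈ 0.55318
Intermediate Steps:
X = -1099 (X = 7*(-157) = -1099)
b(r, F) = -3 + F (b(r, F) = F - 3 = -3 + F)
K = 23 (K = -8 + 31 = 23)
s = -3868 (s = 2 + (-3 + 0)*(191 - 1*(-1099)) = 2 - 3*(191 + 1099) = 2 - 3*1290 = 2 - 3870 = -3868)
(W(-42, K)*(-16) - 20765)/(R + s) = (23*(-16) - 20765)/(-34335 - 3868) = (-368 - 20765)/(-38203) = -21133*(-1/38203) = 21133/38203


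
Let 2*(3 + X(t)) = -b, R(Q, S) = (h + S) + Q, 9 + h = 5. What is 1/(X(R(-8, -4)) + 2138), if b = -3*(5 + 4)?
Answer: 2/4297 ≈ 0.00046544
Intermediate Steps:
h = -4 (h = -9 + 5 = -4)
R(Q, S) = -4 + Q + S (R(Q, S) = (-4 + S) + Q = -4 + Q + S)
b = -27 (b = -3*9 = -27)
X(t) = 21/2 (X(t) = -3 + (-1*(-27))/2 = -3 + (1/2)*27 = -3 + 27/2 = 21/2)
1/(X(R(-8, -4)) + 2138) = 1/(21/2 + 2138) = 1/(4297/2) = 2/4297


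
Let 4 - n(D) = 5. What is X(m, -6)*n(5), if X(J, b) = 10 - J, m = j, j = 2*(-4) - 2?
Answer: -20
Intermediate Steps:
j = -10 (j = -8 - 2 = -10)
m = -10
n(D) = -1 (n(D) = 4 - 1*5 = 4 - 5 = -1)
X(m, -6)*n(5) = (10 - 1*(-10))*(-1) = (10 + 10)*(-1) = 20*(-1) = -20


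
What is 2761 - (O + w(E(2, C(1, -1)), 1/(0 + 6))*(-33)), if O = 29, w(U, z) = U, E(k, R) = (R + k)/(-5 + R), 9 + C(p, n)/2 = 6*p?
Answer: 2744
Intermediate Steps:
C(p, n) = -18 + 12*p (C(p, n) = -18 + 2*(6*p) = -18 + 12*p)
E(k, R) = (R + k)/(-5 + R)
2761 - (O + w(E(2, C(1, -1)), 1/(0 + 6))*(-33)) = 2761 - (29 + (((-18 + 12*1) + 2)/(-5 + (-18 + 12*1)))*(-33)) = 2761 - (29 + (((-18 + 12) + 2)/(-5 + (-18 + 12)))*(-33)) = 2761 - (29 + ((-6 + 2)/(-5 - 6))*(-33)) = 2761 - (29 + (-4/(-11))*(-33)) = 2761 - (29 - 1/11*(-4)*(-33)) = 2761 - (29 + (4/11)*(-33)) = 2761 - (29 - 12) = 2761 - 1*17 = 2761 - 17 = 2744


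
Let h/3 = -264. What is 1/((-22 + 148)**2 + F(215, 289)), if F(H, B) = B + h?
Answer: 1/15373 ≈ 6.5049e-5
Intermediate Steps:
h = -792 (h = 3*(-264) = -792)
F(H, B) = -792 + B (F(H, B) = B - 792 = -792 + B)
1/((-22 + 148)**2 + F(215, 289)) = 1/((-22 + 148)**2 + (-792 + 289)) = 1/(126**2 - 503) = 1/(15876 - 503) = 1/15373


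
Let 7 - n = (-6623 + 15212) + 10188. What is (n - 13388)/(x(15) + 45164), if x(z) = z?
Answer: -32158/45179 ≈ -0.71179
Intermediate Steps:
n = -18770 (n = 7 - ((-6623 + 15212) + 10188) = 7 - (8589 + 10188) = 7 - 1*18777 = 7 - 18777 = -18770)
(n - 13388)/(x(15) + 45164) = (-18770 - 13388)/(15 + 45164) = -32158/45179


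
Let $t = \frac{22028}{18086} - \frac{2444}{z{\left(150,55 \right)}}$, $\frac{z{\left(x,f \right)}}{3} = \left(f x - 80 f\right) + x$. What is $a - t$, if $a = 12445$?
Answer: $\frac{337592888273}{27129000} \approx 12444.0$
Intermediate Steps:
$z{\left(x,f \right)} = - 240 f + 3 x + 3 f x$ ($z{\left(x,f \right)} = 3 \left(\left(f x - 80 f\right) + x\right) = 3 \left(\left(- 80 f + f x\right) + x\right) = 3 \left(x - 80 f + f x\right) = - 240 f + 3 x + 3 f x$)
$t = \frac{27516727}{27129000}$ ($t = \frac{22028}{18086} - \frac{2444}{\left(-240\right) 55 + 3 \cdot 150 + 3 \cdot 55 \cdot 150} = 22028 \cdot \frac{1}{18086} - \frac{2444}{-13200 + 450 + 24750} = \frac{11014}{9043} - \frac{2444}{12000} = \frac{11014}{9043} - \frac{611}{3000} = \frac{27516727}{27129000} \approx 1.0143$)
$a - t = 12445 - \frac{27516727}{27129000} = \frac{337592888273}{27129000}$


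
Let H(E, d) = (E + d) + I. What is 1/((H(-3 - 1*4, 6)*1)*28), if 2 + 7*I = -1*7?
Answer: -1/64 ≈ -0.015625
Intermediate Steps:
I = -9/7 (I = -2/7 + (-1*7)/7 = -2/7 + (1/7)*(-7) = -2/7 - 1 = -9/7 ≈ -1.2857)
H(E, d) = -9/7 + E + d (H(E, d) = (E + d) - 9/7 = -9/7 + E + d)
1/((H(-3 - 1*4, 6)*1)*28) = 1/(((-9/7 + (-3 - 1*4) + 6)*1)*28) = 1/(((-9/7 + (-3 - 4) + 6)*1)*28) = 1/(((-9/7 - 7 + 6)*1)*28) = 1/(-16/7*1*28) = 1/(-16/7*28) = 1/(-64) = -1/64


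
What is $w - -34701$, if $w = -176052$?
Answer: $-141351$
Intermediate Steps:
$w - -34701 = -176052 - -34701 = -176052 + \left(-20971 + 55672\right) = -176052 + 34701 = -141351$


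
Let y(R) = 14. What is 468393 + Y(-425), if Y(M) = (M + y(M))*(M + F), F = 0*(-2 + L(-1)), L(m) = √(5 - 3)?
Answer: 643068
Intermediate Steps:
L(m) = √2
F = 0 (F = 0*(-2 + √2) = 0)
Y(M) = M*(14 + M) (Y(M) = (M + 14)*(M + 0) = (14 + M)*M = M*(14 + M))
468393 + Y(-425) = 468393 - 425*(14 - 425) = 468393 - 425*(-411) = 468393 + 174675 = 643068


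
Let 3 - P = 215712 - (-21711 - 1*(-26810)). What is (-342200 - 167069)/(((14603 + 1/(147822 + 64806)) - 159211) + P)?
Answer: 108284848932/75529292903 ≈ 1.4337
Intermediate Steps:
P = -210610 (P = 3 - (215712 - (-21711 - 1*(-26810))) = 3 - (215712 - (-21711 + 26810)) = 3 - (215712 - 1*5099) = 3 - (215712 - 5099) = 3 - 1*210613 = 3 - 210613 = -210610)
(-342200 - 167069)/(((14603 + 1/(147822 + 64806)) - 159211) + P) = (-342200 - 167069)/(((14603 + 1/(147822 + 64806)) - 159211) - 210610) = -509269/(((14603 + 1/212628) - 159211) - 210610) = -509269/((3105006685/212628 - 159211) - 210610) = -509269/(-30747709823/212628 - 210610) = -509269/(-75529292903/212628) = -509269*(-212628/75529292903) = 108284848932/75529292903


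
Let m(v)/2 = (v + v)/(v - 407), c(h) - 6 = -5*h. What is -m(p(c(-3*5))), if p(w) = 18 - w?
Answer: -126/235 ≈ -0.53617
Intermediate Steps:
c(h) = 6 - 5*h
m(v) = 4*v/(-407 + v) (m(v) = 2*((v + v)/(v - 407)) = 2*((2*v)/(-407 + v)) = 2*(2*v/(-407 + v)) = 4*v/(-407 + v))
-m(p(c(-3*5))) = -4*(18 - (6 - (-15)*5))/(-407 + (18 - (6 - (-15)*5))) = -4*(18 - (6 - 5*(-15)))/(-407 + (18 - (6 - 5*(-15)))) = -4*(18 - (6 + 75))/(-407 + (18 - (6 + 75))) = -4*(18 - 1*81)/(-407 + (18 - 1*81)) = -4*(18 - 81)/(-407 + (18 - 81)) = -4*(-63)/(-407 - 63) = -4*(-63)/(-470) = -4*(-63)*(-1)/470 = -1*126/235 = -126/235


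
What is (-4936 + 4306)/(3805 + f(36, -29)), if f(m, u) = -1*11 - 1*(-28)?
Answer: -15/91 ≈ -0.16484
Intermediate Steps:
f(m, u) = 17 (f(m, u) = -11 + 28 = 17)
(-4936 + 4306)/(3805 + f(36, -29)) = (-4936 + 4306)/(3805 + 17) = -630/3822 = -630*1/3822 = -15/91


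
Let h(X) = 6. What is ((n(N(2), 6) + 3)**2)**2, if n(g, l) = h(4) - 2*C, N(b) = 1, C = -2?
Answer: 28561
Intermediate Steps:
n(g, l) = 10 (n(g, l) = 6 - 2*(-2) = 6 + 4 = 10)
((n(N(2), 6) + 3)**2)**2 = ((10 + 3)**2)**2 = (13**2)**2 = 169**2 = 28561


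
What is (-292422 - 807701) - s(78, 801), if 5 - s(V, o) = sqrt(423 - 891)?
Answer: -1100128 + 6*I*sqrt(13) ≈ -1.1001e+6 + 21.633*I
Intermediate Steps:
s(V, o) = 5 - 6*I*sqrt(13) (s(V, o) = 5 - sqrt(423 - 891) = 5 - sqrt(-468) = 5 - 6*I*sqrt(13))
(-292422 - 807701) - s(78, 801) = (-292422 - 807701) - (5 - 6*I*sqrt(13)) = -1100123 + (-5 + 6*I*sqrt(13)) = -1100128 + 6*I*sqrt(13)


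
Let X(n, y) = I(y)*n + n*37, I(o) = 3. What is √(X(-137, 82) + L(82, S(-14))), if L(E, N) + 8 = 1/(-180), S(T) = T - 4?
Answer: I*√4939205/30 ≈ 74.081*I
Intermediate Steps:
S(T) = -4 + T
X(n, y) = 40*n (X(n, y) = 3*n + n*37 = 3*n + 37*n = 40*n)
L(E, N) = -1441/180 (L(E, N) = -8 + 1/(-180) = -8 - 1/180 = -1441/180)
√(X(-137, 82) + L(82, S(-14))) = √(40*(-137) - 1441/180) = √(-5480 - 1441/180) = √(-987841/180) = I*√4939205/30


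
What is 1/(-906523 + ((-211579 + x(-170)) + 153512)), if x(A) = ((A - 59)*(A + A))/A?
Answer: -1/965048 ≈ -1.0362e-6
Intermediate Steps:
x(A) = -118 + 2*A (x(A) = ((-59 + A)*(2*A))/A = (2*A*(-59 + A))/A = -118 + 2*A)
1/(-906523 + ((-211579 + x(-170)) + 153512)) = 1/(-906523 + ((-211579 + (-118 + 2*(-170))) + 153512)) = 1/(-906523 + ((-211579 + (-118 - 340)) + 153512)) = 1/(-906523 + ((-211579 - 458) + 153512)) = 1/(-906523 + (-212037 + 153512)) = 1/(-906523 - 58525) = 1/(-965048) = -1/965048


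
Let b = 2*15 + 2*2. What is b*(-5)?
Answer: -170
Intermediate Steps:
b = 34 (b = 30 + 4 = 34)
b*(-5) = 34*(-5) = -170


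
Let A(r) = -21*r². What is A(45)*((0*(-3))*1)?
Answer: 0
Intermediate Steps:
A(45)*((0*(-3))*1) = (-21*45²)*((0*(-3))*1) = (-21*2025)*(0*1) = -42525*0 = 0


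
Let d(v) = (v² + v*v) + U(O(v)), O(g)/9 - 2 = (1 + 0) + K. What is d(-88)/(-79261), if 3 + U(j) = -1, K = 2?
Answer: -2212/11323 ≈ -0.19535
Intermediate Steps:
O(g) = 45 (O(g) = 18 + 9*((1 + 0) + 2) = 18 + 9*(1 + 2) = 18 + 9*3 = 18 + 27 = 45)
U(j) = -4 (U(j) = -3 - 1 = -4)
d(v) = -4 + 2*v² (d(v) = (v² + v*v) - 4 = (v² + v²) - 4 = 2*v² - 4 = -4 + 2*v²)
d(-88)/(-79261) = (-4 + 2*(-88)²)/(-79261) = (-4 + 2*7744)*(-1/79261) = (-4 + 15488)*(-1/79261) = 15484*(-1/79261) = -2212/11323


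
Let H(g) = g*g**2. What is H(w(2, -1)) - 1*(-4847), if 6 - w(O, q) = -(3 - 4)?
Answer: 4972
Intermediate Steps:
w(O, q) = 5 (w(O, q) = 6 - (-1)*(3 - 4) = 6 - (-1)*(-1) = 6 - 1*1 = 6 - 1 = 5)
H(g) = g**3
H(w(2, -1)) - 1*(-4847) = 5**3 - 1*(-4847) = 125 + 4847 = 4972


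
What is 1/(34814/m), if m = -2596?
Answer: -1298/17407 ≈ -0.074568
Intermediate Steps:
1/(34814/m) = 1/(34814/(-2596)) = 1/(34814*(-1/2596)) = 1/(-17407/1298) = -1298/17407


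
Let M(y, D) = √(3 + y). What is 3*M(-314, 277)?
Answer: 3*I*√311 ≈ 52.906*I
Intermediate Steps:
3*M(-314, 277) = 3*√(3 - 314) = 3*√(-311) = 3*(I*√311) = 3*I*√311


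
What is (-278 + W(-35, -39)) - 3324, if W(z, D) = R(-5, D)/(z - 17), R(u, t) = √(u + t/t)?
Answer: -3602 - I/26 ≈ -3602.0 - 0.038462*I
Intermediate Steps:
R(u, t) = √(1 + u) (R(u, t) = √(u + 1) = √(1 + u))
W(z, D) = 2*I/(-17 + z) (W(z, D) = √(1 - 5)/(z - 17) = √(-4)/(-17 + z) = (2*I)/(-17 + z) = 2*I/(-17 + z))
(-278 + W(-35, -39)) - 3324 = (-278 + 2*I/(-17 - 35)) - 3324 = (-278 + 2*I/(-52)) - 3324 = (-278 + 2*I*(-1/52)) - 3324 = (-278 - I/26) - 3324 = -3602 - I/26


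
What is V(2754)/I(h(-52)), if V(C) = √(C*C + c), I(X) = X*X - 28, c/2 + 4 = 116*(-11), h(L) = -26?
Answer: √1895489/324 ≈ 4.2493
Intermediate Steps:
c = -2560 (c = -8 + 2*(116*(-11)) = -8 + 2*(-1276) = -8 - 2552 = -2560)
I(X) = -28 + X² (I(X) = X² - 28 = -28 + X²)
V(C) = √(-2560 + C²) (V(C) = √(C*C - 2560) = √(C² - 2560) = √(-2560 + C²))
V(2754)/I(h(-52)) = √(-2560 + 2754²)/(-28 + (-26)²) = √(-2560 + 7584516)/(-28 + 676) = √7581956/648 = (2*√1895489)*(1/648) = √1895489/324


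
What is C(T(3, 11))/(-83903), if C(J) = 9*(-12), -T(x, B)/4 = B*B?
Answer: 108/83903 ≈ 0.0012872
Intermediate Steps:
T(x, B) = -4*B**2 (T(x, B) = -4*B*B = -4*B**2)
C(J) = -108
C(T(3, 11))/(-83903) = -108/(-83903) = -108*(-1/83903) = 108/83903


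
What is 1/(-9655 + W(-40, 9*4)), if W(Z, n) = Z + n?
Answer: -1/9659 ≈ -0.00010353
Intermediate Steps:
1/(-9655 + W(-40, 9*4)) = 1/(-9655 + (-40 + 9*4)) = 1/(-9655 + (-40 + 36)) = 1/(-9655 - 4) = 1/(-9659) = -1/9659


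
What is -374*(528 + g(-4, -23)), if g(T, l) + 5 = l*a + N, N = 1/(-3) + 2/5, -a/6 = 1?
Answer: -3708584/15 ≈ -2.4724e+5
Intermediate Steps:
a = -6 (a = -6*1 = -6)
N = 1/15 (N = 1*(-⅓) + 2*(⅕) = -⅓ + ⅖ = 1/15 ≈ 0.066667)
g(T, l) = -74/15 - 6*l (g(T, l) = -5 + (l*(-6) + 1/15) = -5 + (-6*l + 1/15) = -5 + (1/15 - 6*l) = -74/15 - 6*l)
-374*(528 + g(-4, -23)) = -374*(528 + (-74/15 - 6*(-23))) = -374*(528 + (-74/15 + 138)) = -374*(528 + 1996/15) = -374*9916/15 = -3708584/15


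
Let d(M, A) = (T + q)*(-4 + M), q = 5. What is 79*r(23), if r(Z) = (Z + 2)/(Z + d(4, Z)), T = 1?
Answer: 1975/23 ≈ 85.870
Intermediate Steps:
d(M, A) = -24 + 6*M (d(M, A) = (1 + 5)*(-4 + M) = 6*(-4 + M) = -24 + 6*M)
r(Z) = (2 + Z)/Z (r(Z) = (Z + 2)/(Z + (-24 + 6*4)) = (2 + Z)/(Z + (-24 + 24)) = (2 + Z)/(Z + 0) = (2 + Z)/Z)
79*r(23) = 79*((2 + 23)/23) = 79*((1/23)*25) = 79*(25/23) = 1975/23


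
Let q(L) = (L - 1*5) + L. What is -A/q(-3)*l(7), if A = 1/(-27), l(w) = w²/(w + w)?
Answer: -7/594 ≈ -0.011785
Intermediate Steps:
l(w) = w/2 (l(w) = w²/((2*w)) = (1/(2*w))*w² = w/2)
q(L) = -5 + 2*L (q(L) = (L - 5) + L = (-5 + L) + L = -5 + 2*L)
A = -1/27 ≈ -0.037037
-A/q(-3)*l(7) = -(-1/(27*(-5 + 2*(-3))))*(½)*7 = -(-1/(27*(-5 - 6)))*7/2 = -(-1/27/(-11))*7/2 = -(-1/27*(-1/11))*7/2 = -7/(297*2) = -1*7/594 = -7/594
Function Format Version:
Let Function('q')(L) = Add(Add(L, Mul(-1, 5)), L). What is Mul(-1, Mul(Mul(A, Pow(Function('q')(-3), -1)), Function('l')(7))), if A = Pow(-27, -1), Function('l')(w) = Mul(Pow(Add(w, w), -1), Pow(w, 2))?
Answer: Rational(-7, 594) ≈ -0.011785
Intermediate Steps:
Function('l')(w) = Mul(Rational(1, 2), w) (Function('l')(w) = Mul(Pow(Mul(2, w), -1), Pow(w, 2)) = Mul(Mul(Rational(1, 2), Pow(w, -1)), Pow(w, 2)) = Mul(Rational(1, 2), w))
Function('q')(L) = Add(-5, Mul(2, L)) (Function('q')(L) = Add(Add(L, -5), L) = Add(Add(-5, L), L) = Add(-5, Mul(2, L)))
A = Rational(-1, 27) ≈ -0.037037
Mul(-1, Mul(Mul(A, Pow(Function('q')(-3), -1)), Function('l')(7))) = Mul(-1, Mul(Mul(Rational(-1, 27), Pow(Add(-5, Mul(2, -3)), -1)), Mul(Rational(1, 2), 7))) = Mul(-1, Mul(Mul(Rational(-1, 27), Pow(Add(-5, -6), -1)), Rational(7, 2))) = Mul(-1, Mul(Mul(Rational(-1, 27), Pow(-11, -1)), Rational(7, 2))) = Mul(-1, Mul(Mul(Rational(-1, 27), Rational(-1, 11)), Rational(7, 2))) = Mul(-1, Mul(Rational(1, 297), Rational(7, 2))) = Mul(-1, Rational(7, 594)) = Rational(-7, 594)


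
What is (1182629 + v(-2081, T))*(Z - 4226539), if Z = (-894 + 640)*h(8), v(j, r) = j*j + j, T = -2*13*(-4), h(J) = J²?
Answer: -23382505709655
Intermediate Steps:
T = 104 (T = -26*(-4) = 104)
v(j, r) = j + j² (v(j, r) = j² + j = j + j²)
Z = -16256 (Z = (-894 + 640)*8² = -254*64 = -16256)
(1182629 + v(-2081, T))*(Z - 4226539) = (1182629 - 2081*(1 - 2081))*(-16256 - 4226539) = (1182629 - 2081*(-2080))*(-4242795) = (1182629 + 4328480)*(-4242795) = 5511109*(-4242795) = -23382505709655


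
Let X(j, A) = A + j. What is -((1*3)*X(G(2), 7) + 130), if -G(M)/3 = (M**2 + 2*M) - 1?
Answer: -88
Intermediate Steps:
G(M) = 3 - 6*M - 3*M**2 (G(M) = -3*((M**2 + 2*M) - 1) = -3*(-1 + M**2 + 2*M) = 3 - 6*M - 3*M**2)
-((1*3)*X(G(2), 7) + 130) = -((1*3)*(7 + (3 - 6*2 - 3*2**2)) + 130) = -(3*(7 + (3 - 12 - 3*4)) + 130) = -(3*(7 + (3 - 12 - 12)) + 130) = -(3*(7 - 21) + 130) = -(3*(-14) + 130) = -(-42 + 130) = -1*88 = -88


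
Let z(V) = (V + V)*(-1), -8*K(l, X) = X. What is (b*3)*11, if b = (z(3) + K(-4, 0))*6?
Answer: -1188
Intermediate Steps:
K(l, X) = -X/8
z(V) = -2*V (z(V) = (2*V)*(-1) = -2*V)
b = -36 (b = (-2*3 - ⅛*0)*6 = (-6 + 0)*6 = -6*6 = -36)
(b*3)*11 = -36*3*11 = -108*11 = -1188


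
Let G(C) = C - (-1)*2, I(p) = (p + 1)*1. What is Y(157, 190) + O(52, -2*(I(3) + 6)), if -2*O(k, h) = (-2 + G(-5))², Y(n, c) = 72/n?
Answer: -3781/314 ≈ -12.041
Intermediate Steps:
I(p) = 1 + p (I(p) = (1 + p)*1 = 1 + p)
G(C) = 2 + C (G(C) = C - 1*(-2) = C + 2 = 2 + C)
O(k, h) = -25/2 (O(k, h) = -(-2 + (2 - 5))²/2 = -(-2 - 3)²/2 = -½*(-5)² = -½*25 = -25/2)
Y(157, 190) + O(52, -2*(I(3) + 6)) = 72/157 - 25/2 = -3781/314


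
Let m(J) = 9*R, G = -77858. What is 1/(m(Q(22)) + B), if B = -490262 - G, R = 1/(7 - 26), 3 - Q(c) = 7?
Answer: -19/7835685 ≈ -2.4248e-6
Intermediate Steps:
Q(c) = -4 (Q(c) = 3 - 1*7 = 3 - 7 = -4)
R = -1/19 (R = 1/(-19) = -1/19 ≈ -0.052632)
m(J) = -9/19 (m(J) = 9*(-1/19) = -9/19)
B = -412404 (B = -490262 - 1*(-77858) = -490262 + 77858 = -412404)
1/(m(Q(22)) + B) = 1/(-9/19 - 412404) = 1/(-7835685/19) = -19/7835685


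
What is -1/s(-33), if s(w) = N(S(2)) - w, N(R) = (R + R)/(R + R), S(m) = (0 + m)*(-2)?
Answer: -1/34 ≈ -0.029412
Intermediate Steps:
S(m) = -2*m (S(m) = m*(-2) = -2*m)
N(R) = 1 (N(R) = (2*R)/((2*R)) = (2*R)*(1/(2*R)) = 1)
s(w) = 1 - w
-1/s(-33) = -1/(1 - 1*(-33)) = -1/(1 + 33) = -1/34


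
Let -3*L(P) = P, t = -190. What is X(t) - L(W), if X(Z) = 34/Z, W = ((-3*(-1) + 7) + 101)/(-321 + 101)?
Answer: -1451/4180 ≈ -0.34713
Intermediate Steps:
W = -111/220 (W = ((3 + 7) + 101)/(-220) = (10 + 101)*(-1/220) = 111*(-1/220) = -111/220 ≈ -0.50455)
L(P) = -P/3
X(t) - L(W) = 34/(-190) - (-1)*(-111)/(3*220) = 34*(-1/190) - 1*37/220 = -17/95 - 37/220 = -1451/4180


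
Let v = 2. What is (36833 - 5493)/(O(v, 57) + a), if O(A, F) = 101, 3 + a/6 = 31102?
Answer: 6268/37339 ≈ 0.16787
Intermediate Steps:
a = 186594 (a = -18 + 6*31102 = -18 + 186612 = 186594)
(36833 - 5493)/(O(v, 57) + a) = (36833 - 5493)/(101 + 186594) = 31340/186695 = 31340*(1/186695) = 6268/37339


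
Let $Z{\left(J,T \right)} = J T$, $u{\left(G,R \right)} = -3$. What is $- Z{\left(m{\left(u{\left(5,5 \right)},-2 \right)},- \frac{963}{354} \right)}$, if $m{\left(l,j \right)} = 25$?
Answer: $\frac{8025}{118} \approx 68.008$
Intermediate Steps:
$- Z{\left(m{\left(u{\left(5,5 \right)},-2 \right)},- \frac{963}{354} \right)} = - 25 \left(- \frac{963}{354}\right) = - 25 \left(\left(-963\right) \frac{1}{354}\right) = - \frac{25 \left(-321\right)}{118} = \left(-1\right) \left(- \frac{8025}{118}\right) = \frac{8025}{118}$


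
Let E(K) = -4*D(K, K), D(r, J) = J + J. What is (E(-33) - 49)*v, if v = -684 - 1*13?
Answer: -149855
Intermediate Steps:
D(r, J) = 2*J
v = -697 (v = -684 - 13 = -697)
E(K) = -8*K
(E(-33) - 49)*v = (-8*(-33) - 49)*(-697) = (264 - 49)*(-697) = 215*(-697) = -149855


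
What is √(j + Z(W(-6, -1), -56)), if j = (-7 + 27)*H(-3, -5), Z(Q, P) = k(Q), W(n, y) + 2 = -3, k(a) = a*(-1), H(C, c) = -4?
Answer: 5*I*√3 ≈ 8.6602*I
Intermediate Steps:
k(a) = -a
W(n, y) = -5 (W(n, y) = -2 - 3 = -5)
Z(Q, P) = -Q
j = -80 (j = (-7 + 27)*(-4) = 20*(-4) = -80)
√(j + Z(W(-6, -1), -56)) = √(-80 - 1*(-5)) = √(-80 + 5) = √(-75) = 5*I*√3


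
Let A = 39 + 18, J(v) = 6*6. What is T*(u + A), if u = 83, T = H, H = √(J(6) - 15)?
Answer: 140*√21 ≈ 641.56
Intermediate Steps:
J(v) = 36
H = √21 (H = √(36 - 15) = √21 ≈ 4.5826)
T = √21 ≈ 4.5826
A = 57
T*(u + A) = √21*(83 + 57) = √21*140 = 140*√21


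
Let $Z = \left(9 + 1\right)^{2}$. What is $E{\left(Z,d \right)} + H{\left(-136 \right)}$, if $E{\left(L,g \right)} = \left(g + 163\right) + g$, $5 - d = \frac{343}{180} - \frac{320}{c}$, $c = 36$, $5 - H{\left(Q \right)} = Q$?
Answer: $\frac{9839}{30} \approx 327.97$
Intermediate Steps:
$H{\left(Q \right)} = 5 - Q$
$d = \frac{719}{60}$ ($d = 5 - \left(\frac{343}{180} - \frac{320}{36}\right) = 5 - \left(343 \cdot \frac{1}{180} - \frac{80}{9}\right) = 5 - \left(\frac{343}{180} - \frac{80}{9}\right) = 5 - - \frac{419}{60} = 5 + \frac{419}{60} = \frac{719}{60} \approx 11.983$)
$Z = 100$ ($Z = 10^{2} = 100$)
$E{\left(L,g \right)} = 163 + 2 g$ ($E{\left(L,g \right)} = \left(163 + g\right) + g = 163 + 2 g$)
$E{\left(Z,d \right)} + H{\left(-136 \right)} = \left(163 + 2 \cdot \frac{719}{60}\right) + \left(5 - -136\right) = \left(163 + \frac{719}{30}\right) + \left(5 + 136\right) = \frac{5609}{30} + 141 = \frac{9839}{30}$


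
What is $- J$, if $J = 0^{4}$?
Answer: $0$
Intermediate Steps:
$J = 0$
$- J = \left(-1\right) 0 = 0$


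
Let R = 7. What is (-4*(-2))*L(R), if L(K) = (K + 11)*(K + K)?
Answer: 2016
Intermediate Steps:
L(K) = 2*K*(11 + K) (L(K) = (11 + K)*(2*K) = 2*K*(11 + K))
(-4*(-2))*L(R) = (-4*(-2))*(2*7*(11 + 7)) = 8*(2*7*18) = 8*252 = 2016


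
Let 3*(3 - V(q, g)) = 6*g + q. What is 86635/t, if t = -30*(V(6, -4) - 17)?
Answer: 17327/48 ≈ 360.98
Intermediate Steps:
V(q, g) = 3 - 2*g - q/3 (V(q, g) = 3 - (6*g + q)/3 = 3 - (q + 6*g)/3 = 3 + (-2*g - q/3) = 3 - 2*g - q/3)
t = 240 (t = -30*((3 - 2*(-4) - 1/3*6) - 17) = -30*((3 + 8 - 2) - 17) = -30*(9 - 17) = -30*(-8) = 240)
86635/t = 86635/240 = 86635*(1/240) = 17327/48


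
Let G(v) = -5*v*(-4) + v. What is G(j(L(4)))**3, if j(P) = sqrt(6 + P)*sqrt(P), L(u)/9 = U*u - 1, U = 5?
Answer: 840908061*sqrt(3363) ≈ 4.8765e+10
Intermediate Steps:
L(u) = -9 + 45*u (L(u) = 9*(5*u - 1) = 9*(-1 + 5*u) = -9 + 45*u)
j(P) = sqrt(P)*sqrt(6 + P)
G(v) = 21*v (G(v) = -(-20)*v + v = 20*v + v = 21*v)
G(j(L(4)))**3 = (21*(sqrt(-9 + 45*4)*sqrt(6 + (-9 + 45*4))))**3 = (21*(sqrt(-9 + 180)*sqrt(6 + (-9 + 180))))**3 = (21*(sqrt(171)*sqrt(6 + 171)))**3 = (21*((3*sqrt(19))*sqrt(177)))**3 = (21*(3*sqrt(3363)))**3 = (63*sqrt(3363))**3 = 840908061*sqrt(3363)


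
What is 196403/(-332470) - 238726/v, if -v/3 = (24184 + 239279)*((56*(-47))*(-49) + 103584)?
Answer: -9025019260543541/15277540315194540 ≈ -0.59074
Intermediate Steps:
v = -183806542728 (v = -3*(24184 + 239279)*((56*(-47))*(-49) + 103584) = -790389*(-2632*(-49) + 103584) = -790389*(128968 + 103584) = -790389*232552 = -3*61268847576 = -183806542728)
196403/(-332470) - 238726/v = 196403/(-332470) - 238726/(-183806542728) = 196403*(-1/332470) - 238726*(-1/183806542728) = -196403/332470 + 119363/91903271364 = -9025019260543541/15277540315194540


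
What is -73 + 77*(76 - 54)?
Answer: 1621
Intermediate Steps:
-73 + 77*(76 - 54) = -73 + 77*22 = -73 + 1694 = 1621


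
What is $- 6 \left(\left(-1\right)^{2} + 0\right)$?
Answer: $-6$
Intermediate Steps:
$- 6 \left(\left(-1\right)^{2} + 0\right) = - 6 \left(1 + 0\right) = \left(-6\right) 1 = -6$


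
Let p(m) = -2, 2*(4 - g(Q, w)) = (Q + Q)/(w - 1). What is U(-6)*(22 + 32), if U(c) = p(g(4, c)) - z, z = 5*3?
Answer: -918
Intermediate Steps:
g(Q, w) = 4 - Q/(-1 + w) (g(Q, w) = 4 - (Q + Q)/(2*(w - 1)) = 4 - 2*Q/(2*(-1 + w)) = 4 - Q/(-1 + w))
z = 15
U(c) = -17 (U(c) = -2 - 1*15 = -2 - 15 = -17)
U(-6)*(22 + 32) = -17*(22 + 32) = -17*54 = -918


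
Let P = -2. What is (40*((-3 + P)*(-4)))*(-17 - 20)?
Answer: -29600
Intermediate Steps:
(40*((-3 + P)*(-4)))*(-17 - 20) = (40*((-3 - 2)*(-4)))*(-17 - 20) = (40*(-5*(-4)))*(-37) = (40*20)*(-37) = 800*(-37) = -29600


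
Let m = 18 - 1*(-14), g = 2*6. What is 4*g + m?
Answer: 80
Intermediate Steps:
g = 12
m = 32 (m = 18 + 14 = 32)
4*g + m = 4*12 + 32 = 48 + 32 = 80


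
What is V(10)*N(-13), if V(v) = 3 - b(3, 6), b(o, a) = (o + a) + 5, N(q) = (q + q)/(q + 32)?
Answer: 286/19 ≈ 15.053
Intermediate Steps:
N(q) = 2*q/(32 + q) (N(q) = (2*q)/(32 + q) = 2*q/(32 + q))
b(o, a) = 5 + a + o (b(o, a) = (a + o) + 5 = 5 + a + o)
V(v) = -11 (V(v) = 3 - (5 + 6 + 3) = 3 - 1*14 = 3 - 14 = -11)
V(10)*N(-13) = -22*(-13)/(32 - 13) = -22*(-13)/19 = -11*(-26/19) = 286/19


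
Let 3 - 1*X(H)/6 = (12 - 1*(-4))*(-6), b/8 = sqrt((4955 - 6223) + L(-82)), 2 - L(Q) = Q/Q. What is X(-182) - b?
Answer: 594 - 8*I*sqrt(1267) ≈ 594.0 - 284.76*I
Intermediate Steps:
L(Q) = 1 (L(Q) = 2 - Q/Q = 2 - 1*1 = 2 - 1 = 1)
b = 8*I*sqrt(1267) (b = 8*sqrt((4955 - 6223) + 1) = 8*sqrt(-1268 + 1) = 8*sqrt(-1267) = 8*(I*sqrt(1267)) = 8*I*sqrt(1267) ≈ 284.76*I)
X(H) = 594 (X(H) = 18 - 6*(12 - 1*(-4))*(-6) = 18 - 6*(12 + 4)*(-6) = 18 - 96*(-6) = 18 - 6*(-96) = 18 + 576 = 594)
X(-182) - b = 594 - 8*I*sqrt(1267)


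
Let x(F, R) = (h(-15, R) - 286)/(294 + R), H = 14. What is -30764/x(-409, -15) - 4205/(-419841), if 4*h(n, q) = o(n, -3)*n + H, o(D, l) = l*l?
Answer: 14414248512109/531098865 ≈ 27140.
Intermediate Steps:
o(D, l) = l²
h(n, q) = 7/2 + 9*n/4 (h(n, q) = ((-3)²*n + 14)/4 = (9*n + 14)/4 = (14 + 9*n)/4 = 7/2 + 9*n/4)
x(F, R) = -1265/(4*(294 + R)) (x(F, R) = ((7/2 + (9/4)*(-15)) - 286)/(294 + R) = ((7/2 - 135/4) - 286)/(294 + R) = (-121/4 - 286)/(294 + R) = -1265/(4*(294 + R)))
-30764/x(-409, -15) - 4205/(-419841) = -30764/((-1265/(1176 + 4*(-15)))) - 4205/(-419841) = -30764/((-1265/(1176 - 60))) - 4205*(-1/419841) = -30764/((-1265/1116)) + 4205/419841 = -30764/((-1265*1/1116)) + 4205/419841 = -30764/(-1265/1116) + 4205/419841 = -30764*(-1116/1265) + 4205/419841 = 34332624/1265 + 4205/419841 = 14414248512109/531098865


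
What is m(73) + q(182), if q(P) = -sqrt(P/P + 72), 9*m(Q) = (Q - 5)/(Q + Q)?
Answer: 34/657 - sqrt(73) ≈ -8.4922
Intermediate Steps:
m(Q) = (-5 + Q)/(18*Q) (m(Q) = ((Q - 5)/(Q + Q))/9 = ((-5 + Q)/((2*Q)))/9 = ((-5 + Q)*(1/(2*Q)))/9 = ((-5 + Q)/(2*Q))/9 = (-5 + Q)/(18*Q))
q(P) = -sqrt(73) (q(P) = -sqrt(1 + 72) = -sqrt(73))
m(73) + q(182) = (1/18)*(-5 + 73)/73 - sqrt(73) = (1/18)*(1/73)*68 - sqrt(73) = 34/657 - sqrt(73)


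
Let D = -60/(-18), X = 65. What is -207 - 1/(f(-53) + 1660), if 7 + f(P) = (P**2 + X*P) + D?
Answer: -633630/3061 ≈ -207.00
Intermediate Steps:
D = 10/3 (D = -60*(-1/18) = 10/3 ≈ 3.3333)
f(P) = -11/3 + P**2 + 65*P (f(P) = -7 + ((P**2 + 65*P) + 10/3) = -7 + (10/3 + P**2 + 65*P) = -11/3 + P**2 + 65*P)
-207 - 1/(f(-53) + 1660) = -207 - 1/((-11/3 + (-53)**2 + 65*(-53)) + 1660) = -207 - 1/((-11/3 + 2809 - 3445) + 1660) = -207 - 1/(-1919/3 + 1660) = -207 - 1/3061/3 = -207 - 1*3/3061 = -207 - 3/3061 = -633630/3061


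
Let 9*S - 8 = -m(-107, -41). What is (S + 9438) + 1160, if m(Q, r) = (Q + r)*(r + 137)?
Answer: 109598/9 ≈ 12178.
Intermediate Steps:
m(Q, r) = (137 + r)*(Q + r) (m(Q, r) = (Q + r)*(137 + r) = (137 + r)*(Q + r))
S = 14216/9 (S = 8/9 + (-((-41)² + 137*(-107) + 137*(-41) - 107*(-41)))/9 = 8/9 + (-(1681 - 14659 - 5617 + 4387))/9 = 8/9 + (-1*(-14208))/9 = 8/9 + (⅑)*14208 = 8/9 + 4736/3 = 14216/9 ≈ 1579.6)
(S + 9438) + 1160 = (14216/9 + 9438) + 1160 = 99158/9 + 1160 = 109598/9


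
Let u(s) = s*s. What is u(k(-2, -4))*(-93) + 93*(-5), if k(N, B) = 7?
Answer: -5022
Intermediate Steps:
u(s) = s**2
u(k(-2, -4))*(-93) + 93*(-5) = 7**2*(-93) + 93*(-5) = 49*(-93) - 465 = -4557 - 465 = -5022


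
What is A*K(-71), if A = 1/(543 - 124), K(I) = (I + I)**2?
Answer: 20164/419 ≈ 48.124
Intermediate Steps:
K(I) = 4*I**2 (K(I) = (2*I)**2 = 4*I**2)
A = 1/419 ≈ 0.0023866
A*K(-71) = (4*(-71)**2)/419 = (4*5041)/419 = (1/419)*20164 = 20164/419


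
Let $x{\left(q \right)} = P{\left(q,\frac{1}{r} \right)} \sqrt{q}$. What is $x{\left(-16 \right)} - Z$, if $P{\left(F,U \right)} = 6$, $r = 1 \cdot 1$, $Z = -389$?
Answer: $389 + 24 i \approx 389.0 + 24.0 i$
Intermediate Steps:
$r = 1$
$x{\left(q \right)} = 6 \sqrt{q}$
$x{\left(-16 \right)} - Z = 6 \sqrt{-16} - -389 = 6 \cdot 4 i + 389 = 24 i + 389 = 389 + 24 i$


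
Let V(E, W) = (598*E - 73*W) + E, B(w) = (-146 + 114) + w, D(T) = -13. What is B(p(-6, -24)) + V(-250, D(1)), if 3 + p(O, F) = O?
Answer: -148842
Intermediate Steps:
p(O, F) = -3 + O
B(w) = -32 + w
V(E, W) = -73*W + 599*E (V(E, W) = (-73*W + 598*E) + E = -73*W + 599*E)
B(p(-6, -24)) + V(-250, D(1)) = (-32 + (-3 - 6)) + (-73*(-13) + 599*(-250)) = (-32 - 9) + (949 - 149750) = -41 - 148801 = -148842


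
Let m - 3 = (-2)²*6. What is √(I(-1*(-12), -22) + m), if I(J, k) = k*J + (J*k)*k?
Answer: 3*√619 ≈ 74.639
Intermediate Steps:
m = 27 (m = 3 + (-2)²*6 = 3 + 4*6 = 3 + 24 = 27)
I(J, k) = J*k + J*k²
√(I(-1*(-12), -22) + m) = √(-1*(-12)*(-22)*(1 - 22) + 27) = √(12*(-22)*(-21) + 27) = √(5544 + 27) = √5571 = 3*√619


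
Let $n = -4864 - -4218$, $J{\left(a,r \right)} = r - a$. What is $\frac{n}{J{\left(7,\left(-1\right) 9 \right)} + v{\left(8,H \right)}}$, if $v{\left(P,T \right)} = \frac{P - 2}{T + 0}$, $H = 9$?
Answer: $\frac{969}{23} \approx 42.13$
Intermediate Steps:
$v{\left(P,T \right)} = \frac{-2 + P}{T}$ ($v{\left(P,T \right)} = \frac{P + \left(-2 + 0\right)}{T} = \frac{P - 2}{T} = \frac{-2 + P}{T}$)
$n = -646$ ($n = -4864 + 4218 = -646$)
$\frac{n}{J{\left(7,\left(-1\right) 9 \right)} + v{\left(8,H \right)}} = \frac{1}{\left(\left(-1\right) 9 - 7\right) + \frac{-2 + 8}{9}} \left(-646\right) = \frac{1}{\left(-9 - 7\right) + \frac{1}{9} \cdot 6} \left(-646\right) = \frac{1}{-16 + \frac{2}{3}} \left(-646\right) = \frac{1}{- \frac{46}{3}} \left(-646\right) = \left(- \frac{3}{46}\right) \left(-646\right) = \frac{969}{23}$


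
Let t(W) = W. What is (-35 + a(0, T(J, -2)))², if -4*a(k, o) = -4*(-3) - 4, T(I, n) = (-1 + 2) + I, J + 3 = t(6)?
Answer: 1369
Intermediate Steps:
J = 3 (J = -3 + 6 = 3)
T(I, n) = 1 + I
a(k, o) = -2 (a(k, o) = -(-4*(-3) - 4)/4 = -(12 - 4)/4 = -¼*8 = -2)
(-35 + a(0, T(J, -2)))² = (-35 - 2)² = (-37)² = 1369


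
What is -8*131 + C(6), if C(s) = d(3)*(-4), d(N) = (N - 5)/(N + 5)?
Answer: -1047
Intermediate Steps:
d(N) = (-5 + N)/(5 + N)
C(s) = 1 (C(s) = ((-5 + 3)/(5 + 3))*(-4) = (-2/8)*(-4) = ((⅛)*(-2))*(-4) = -¼*(-4) = 1)
-8*131 + C(6) = -8*131 + 1 = -1048 + 1 = -1047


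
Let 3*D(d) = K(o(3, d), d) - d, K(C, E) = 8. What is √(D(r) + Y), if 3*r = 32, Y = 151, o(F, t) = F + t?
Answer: √1351/3 ≈ 12.252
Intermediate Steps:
r = 32/3 (r = (⅓)*32 = 32/3 ≈ 10.667)
D(d) = 8/3 - d/3 (D(d) = (8 - d)/3 = 8/3 - d/3)
√(D(r) + Y) = √((8/3 - ⅓*32/3) + 151) = √((8/3 - 32/9) + 151) = √(-8/9 + 151) = √(1351/9) = √1351/3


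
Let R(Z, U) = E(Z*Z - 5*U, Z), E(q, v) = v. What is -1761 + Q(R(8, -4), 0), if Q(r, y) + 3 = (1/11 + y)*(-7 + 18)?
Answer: -1763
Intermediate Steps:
R(Z, U) = Z
Q(r, y) = -2 + 11*y (Q(r, y) = -3 + (1/11 + y)*(-7 + 18) = -3 + (1/11 + y)*11 = -3 + (1 + 11*y) = -2 + 11*y)
-1761 + Q(R(8, -4), 0) = -1761 + (-2 + 11*0) = -1761 + (-2 + 0) = -1761 - 2 = -1763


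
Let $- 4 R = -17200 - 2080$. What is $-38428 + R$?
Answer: $-33608$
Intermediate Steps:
$R = 4820$ ($R = - \frac{-17200 - 2080}{4} = \left(- \frac{1}{4}\right) \left(-19280\right) = 4820$)
$-38428 + R = -38428 + 4820 = -33608$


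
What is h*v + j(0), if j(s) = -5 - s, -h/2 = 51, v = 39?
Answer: -3983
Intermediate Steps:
h = -102 (h = -2*51 = -102)
h*v + j(0) = -102*39 + (-5 - 1*0) = -3978 + (-5 + 0) = -3978 - 5 = -3983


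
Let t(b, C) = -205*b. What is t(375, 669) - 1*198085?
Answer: -274960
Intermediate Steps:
t(375, 669) - 1*198085 = -205*375 - 1*198085 = -76875 - 198085 = -274960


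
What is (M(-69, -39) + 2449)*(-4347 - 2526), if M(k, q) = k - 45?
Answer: -16048455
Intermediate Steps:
M(k, q) = -45 + k
(M(-69, -39) + 2449)*(-4347 - 2526) = ((-45 - 69) + 2449)*(-4347 - 2526) = (-114 + 2449)*(-6873) = 2335*(-6873) = -16048455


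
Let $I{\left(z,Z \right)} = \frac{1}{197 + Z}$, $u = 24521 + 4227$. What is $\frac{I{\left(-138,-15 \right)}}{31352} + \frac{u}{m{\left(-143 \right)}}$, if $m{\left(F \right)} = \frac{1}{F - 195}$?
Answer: $- \frac{55444819620735}{5706064} \approx -9.7168 \cdot 10^{6}$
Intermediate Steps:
$u = 28748$
$m{\left(F \right)} = \frac{1}{-195 + F}$
$\frac{I{\left(-138,-15 \right)}}{31352} + \frac{u}{m{\left(-143 \right)}} = \frac{1}{\left(197 - 15\right) 31352} + \frac{28748}{\frac{1}{-195 - 143}} = \frac{1}{182} \cdot \frac{1}{31352} + \frac{28748}{\frac{1}{-338}} = \frac{1}{182} \cdot \frac{1}{31352} + \frac{28748}{- \frac{1}{338}} = \frac{1}{5706064} + 28748 \left(-338\right) = \frac{1}{5706064} - 9716824 = - \frac{55444819620735}{5706064}$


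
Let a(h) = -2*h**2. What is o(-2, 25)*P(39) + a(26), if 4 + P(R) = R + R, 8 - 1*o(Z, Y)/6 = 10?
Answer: -2240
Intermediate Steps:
o(Z, Y) = -12 (o(Z, Y) = 48 - 6*10 = 48 - 60 = -12)
P(R) = -4 + 2*R (P(R) = -4 + (R + R) = -4 + 2*R)
o(-2, 25)*P(39) + a(26) = -12*(-4 + 2*39) - 2*26**2 = -12*(-4 + 78) - 2*676 = -12*74 - 1352 = -888 - 1352 = -2240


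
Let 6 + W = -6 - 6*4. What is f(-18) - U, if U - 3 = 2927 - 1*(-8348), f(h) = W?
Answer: -11314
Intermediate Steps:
W = -36 (W = -6 + (-6 - 6*4) = -6 + (-6 - 24) = -6 - 30 = -36)
f(h) = -36
U = 11278 (U = 3 + (2927 - 1*(-8348)) = 3 + (2927 + 8348) = 3 + 11275 = 11278)
f(-18) - U = -36 - 1*11278 = -36 - 11278 = -11314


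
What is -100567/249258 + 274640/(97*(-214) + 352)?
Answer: -3917132629/282575486 ≈ -13.862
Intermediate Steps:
-100567/249258 + 274640/(97*(-214) + 352) = -100567*1/249258 + 274640/(-20758 + 352) = -100567/249258 + 274640/(-20406) = -100567/249258 + 274640*(-1/20406) = -100567/249258 - 137320/10203 = -3917132629/282575486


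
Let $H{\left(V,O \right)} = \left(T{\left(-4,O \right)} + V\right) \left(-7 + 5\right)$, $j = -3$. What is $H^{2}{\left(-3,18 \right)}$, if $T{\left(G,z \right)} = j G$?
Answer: $324$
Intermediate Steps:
$T{\left(G,z \right)} = - 3 G$
$H{\left(V,O \right)} = -24 - 2 V$ ($H{\left(V,O \right)} = \left(\left(-3\right) \left(-4\right) + V\right) \left(-7 + 5\right) = \left(12 + V\right) \left(-2\right) = -24 - 2 V$)
$H^{2}{\left(-3,18 \right)} = \left(-24 - -6\right)^{2} = \left(-24 + 6\right)^{2} = \left(-18\right)^{2} = 324$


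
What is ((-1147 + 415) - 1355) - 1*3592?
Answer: -5679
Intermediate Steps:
((-1147 + 415) - 1355) - 1*3592 = (-732 - 1355) - 3592 = -2087 - 3592 = -5679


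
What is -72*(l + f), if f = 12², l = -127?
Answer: -1224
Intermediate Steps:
f = 144
-72*(l + f) = -72*(-127 + 144) = -72*17 = -1224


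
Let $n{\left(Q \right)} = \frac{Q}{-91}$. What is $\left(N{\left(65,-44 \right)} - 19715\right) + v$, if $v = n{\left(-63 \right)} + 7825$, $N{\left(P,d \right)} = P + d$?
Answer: $- \frac{154288}{13} \approx -11868.0$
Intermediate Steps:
$n{\left(Q \right)} = - \frac{Q}{91}$ ($n{\left(Q \right)} = Q \left(- \frac{1}{91}\right) = - \frac{Q}{91}$)
$v = \frac{101734}{13}$ ($v = \left(- \frac{1}{91}\right) \left(-63\right) + 7825 = \frac{9}{13} + 7825 = \frac{101734}{13} \approx 7825.7$)
$\left(N{\left(65,-44 \right)} - 19715\right) + v = \left(\left(65 - 44\right) - 19715\right) + \frac{101734}{13} = \left(21 - 19715\right) + \frac{101734}{13} = -19694 + \frac{101734}{13} = - \frac{154288}{13}$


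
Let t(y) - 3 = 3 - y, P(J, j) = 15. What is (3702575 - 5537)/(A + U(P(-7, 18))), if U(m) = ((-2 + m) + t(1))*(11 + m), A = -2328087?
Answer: -1232346/775873 ≈ -1.5883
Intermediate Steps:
t(y) = 6 - y (t(y) = 3 + (3 - y) = 6 - y)
U(m) = (3 + m)*(11 + m) (U(m) = ((-2 + m) + (6 - 1*1))*(11 + m) = ((-2 + m) + (6 - 1))*(11 + m) = ((-2 + m) + 5)*(11 + m) = (3 + m)*(11 + m))
(3702575 - 5537)/(A + U(P(-7, 18))) = (3702575 - 5537)/(-2328087 + (33 + 15² + 14*15)) = 3697038/(-2328087 + (33 + 225 + 210)) = 3697038/(-2328087 + 468) = 3697038/(-2327619) = 3697038*(-1/2327619) = -1232346/775873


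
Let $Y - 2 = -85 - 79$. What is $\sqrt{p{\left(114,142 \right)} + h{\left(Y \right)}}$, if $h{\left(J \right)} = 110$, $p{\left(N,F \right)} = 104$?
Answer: $\sqrt{214} \approx 14.629$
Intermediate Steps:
$Y = -162$ ($Y = 2 - 164 = -162$)
$\sqrt{p{\left(114,142 \right)} + h{\left(Y \right)}} = \sqrt{104 + 110} = \sqrt{214}$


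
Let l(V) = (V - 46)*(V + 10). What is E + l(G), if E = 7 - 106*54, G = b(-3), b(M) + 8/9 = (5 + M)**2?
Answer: -508625/81 ≈ -6279.3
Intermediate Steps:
b(M) = -8/9 + (5 + M)**2
G = 28/9 (G = -8/9 + (5 - 3)**2 = -8/9 + 2**2 = -8/9 + 4 = 28/9 ≈ 3.1111)
E = -5717 (E = 7 - 5724 = -5717)
l(V) = (-46 + V)*(10 + V)
E + l(G) = -5717 + (-460 + (28/9)**2 - 36*28/9) = -5717 + (-460 + 784/81 - 112) = -5717 - 45548/81 = -508625/81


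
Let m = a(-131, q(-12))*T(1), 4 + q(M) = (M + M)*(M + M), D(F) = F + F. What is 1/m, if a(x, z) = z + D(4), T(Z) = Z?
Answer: 1/580 ≈ 0.0017241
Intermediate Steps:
D(F) = 2*F
q(M) = -4 + 4*M² (q(M) = -4 + (M + M)*(M + M) = -4 + (2*M)*(2*M) = -4 + 4*M²)
a(x, z) = 8 + z (a(x, z) = z + 2*4 = z + 8 = 8 + z)
m = 580 (m = (8 + (-4 + 4*(-12)²))*1 = (8 + (-4 + 4*144))*1 = (8 + (-4 + 576))*1 = (8 + 572)*1 = 580*1 = 580)
1/m = 1/580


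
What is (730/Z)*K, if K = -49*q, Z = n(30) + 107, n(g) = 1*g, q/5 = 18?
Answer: -3219300/137 ≈ -23499.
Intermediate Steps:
q = 90 (q = 5*18 = 90)
n(g) = g
Z = 137 (Z = 30 + 107 = 137)
K = -4410 (K = -49*90 = -4410)
(730/Z)*K = (730/137)*(-4410) = -3219300/137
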